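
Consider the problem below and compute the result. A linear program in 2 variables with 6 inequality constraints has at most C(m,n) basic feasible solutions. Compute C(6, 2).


Each vertex corresponds to some choice of n active constraints out of m, so the number of vertices is at most C(m, n) = m! / (n!(m-n)!).
m = 6, n = 2
Numerator: 6 * 5
Denominator: 2! = 2
C(6, 2) = 15


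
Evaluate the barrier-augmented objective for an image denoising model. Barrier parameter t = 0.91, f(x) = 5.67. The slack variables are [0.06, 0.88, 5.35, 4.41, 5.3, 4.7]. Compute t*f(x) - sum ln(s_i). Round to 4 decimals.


Step 1: Compute log-barrier.
ln values: [-2.8134, -0.1278, 1.6771, 1.4839, 1.6677, 1.5476]
phi = -(-2.8134 - 0.1278 + 1.6771 + 1.4839 + 1.6677 + 1.5476) = -3.435
Step 2: Compute augmented objective.
t*f(x) = 0.91*5.67 = 5.1597
Total = 5.1597 - 3.435 = 1.7247


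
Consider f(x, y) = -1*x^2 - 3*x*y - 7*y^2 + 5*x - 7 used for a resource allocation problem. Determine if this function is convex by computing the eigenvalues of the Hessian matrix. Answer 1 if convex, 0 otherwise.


The Hessian of f(x,y) = -1*x^2 - 3*x*y - 7*y^2 + 5*x - 7 is:
H = [[-2, -3], [-3, -14]]
Trace = -2 - 14 = -16
Determinant = -2*-14 - (-3)^2 = 19
Discriminant = (-16)^2 - 4*19 = 180.0
Eigenvalues: lambda_1 = -14.7082, lambda_2 = -1.2918
The function is not convex.

0


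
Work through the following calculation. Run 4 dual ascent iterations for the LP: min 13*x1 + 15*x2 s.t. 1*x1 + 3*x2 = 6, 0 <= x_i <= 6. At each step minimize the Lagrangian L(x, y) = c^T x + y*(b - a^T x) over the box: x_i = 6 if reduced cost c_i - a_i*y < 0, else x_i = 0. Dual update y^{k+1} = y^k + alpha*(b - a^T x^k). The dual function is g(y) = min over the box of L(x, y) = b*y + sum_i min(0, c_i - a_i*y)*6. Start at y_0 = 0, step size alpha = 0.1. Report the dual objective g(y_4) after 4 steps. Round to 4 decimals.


Dual ascent for LP: min 13*x1 + 15*x2, 1*x1 + 3*x2 = 6, 0 <= x_i <= 6
Step 1: y^k = 0.0, reduced costs: (13.0, 15.0)
  x^k = (0.0, 0.0), subgradient = b - a^T x = 6.0
  y^{k+1} = 0.0 + 0.1*6.0 = 0.6
Step 2: y^k = 0.6, reduced costs: (12.4, 13.2)
  x^k = (0.0, 0.0), subgradient = b - a^T x = 6.0
  y^{k+1} = 0.6 + 0.1*6.0 = 1.2
Step 3: y^k = 1.2, reduced costs: (11.8, 11.4)
  x^k = (0.0, 0.0), subgradient = b - a^T x = 6.0
  y^{k+1} = 1.2 + 0.1*6.0 = 1.8
Step 4: y^k = 1.8, reduced costs: (11.2, 9.6)
  x^k = (0.0, 0.0), subgradient = b - a^T x = 6.0
  y^{k+1} = 1.8 + 0.1*6.0 = 2.4
Dual objective at y_4 = 2.4: reduced costs (10.6, 7.8), box minimizer x = (0.0, 0.0)
g(y_4) = b*y + (c1 - a1*y)*x1 + (c2 - a2*y)*x2 = 6*2.4 + 10.6*0.0 + 7.8*0.0 = 14.4 + 0.0 + 0.0 = 14.4


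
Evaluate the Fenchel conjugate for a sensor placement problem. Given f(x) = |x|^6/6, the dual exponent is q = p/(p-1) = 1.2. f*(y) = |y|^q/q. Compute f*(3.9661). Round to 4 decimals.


The conjugate exponent q satisfies 1/p + 1/q = 1.
p = 6, so q = 6/(6 - 1) = 1.2
|y|^q = 3.9661^1.2 = 5.2244
f*(3.9661) = 5.2244 / 1.2 = 4.3537


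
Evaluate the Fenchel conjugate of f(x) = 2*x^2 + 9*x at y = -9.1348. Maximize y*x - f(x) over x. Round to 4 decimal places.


f*(y) = sup_x {y*x - a*x^2 - b*x} = sup_x {(y-b)*x - a*x^2}
FOC: (y - b) - 2a*x = 0 => x* = (y - b)/(2a)
x* = (-9.1348 - 9)/(2*2) = -4.5337
f*(-9.1348) = (y-b)^2/(4a) = (-9.1348 - 9)^2/(4*2)
= 328.871/8 = 41.1089


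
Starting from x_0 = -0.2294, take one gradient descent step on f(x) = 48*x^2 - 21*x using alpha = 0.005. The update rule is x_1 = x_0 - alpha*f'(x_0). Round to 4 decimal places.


We compute the gradient at x_0 and apply the update.
f'(x) = 96*x - 21
f'(-0.2294) = 96*-0.2294 - 21 = -43.0224
x_1 = -0.2294 - 0.005*-43.0224 = -0.0143


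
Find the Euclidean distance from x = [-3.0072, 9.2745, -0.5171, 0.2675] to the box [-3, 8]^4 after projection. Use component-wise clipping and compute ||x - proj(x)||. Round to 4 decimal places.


Project each component onto [-3, 8].
clip(-3.0072) = -3.0, clip(9.2745) = 8.0, clip(-0.5171) = -0.5171, clip(0.2675) = 0.2675
Projection = [-3.0, 8.0, -0.5171, 0.2675]
Squared diffs: [0.0001, 1.6244, 0.0, 0.0]
Distance = sqrt(1.6245) = 1.2745


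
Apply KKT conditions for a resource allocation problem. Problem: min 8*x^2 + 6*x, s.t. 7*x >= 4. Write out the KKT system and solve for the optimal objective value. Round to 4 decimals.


Step 1: Try lambda = 0 (constraint inactive).
x_unc = -6/(2*8) = -0.375
Check: 7*-0.375 = -2.625 < 4 -- violated!
Step 2: Constraint must be active: 7*x = 4
x* = 4/7 = 0.5714 (rounded; the exact value 4/7 is used below)
lambda = (2*8*(4/7) + 6)/7 = 2.1633
Step 3: Compute optimal value.
f(x*) = 8*(4/7)^2 + 6*(4/7) = 6.0408


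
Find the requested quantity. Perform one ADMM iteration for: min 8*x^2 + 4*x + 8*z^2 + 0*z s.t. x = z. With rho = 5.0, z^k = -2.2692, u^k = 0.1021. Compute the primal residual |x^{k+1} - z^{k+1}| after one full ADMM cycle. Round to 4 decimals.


ADMM iteration with rho = 5.0, z^k = -2.2692, u^k = 0.1021
Step 1: x-update.
Minimize 8*x^2 + 4*x + (5.0/2)*(x + 2.2692 + 0.1021)^2
FOC: (2*8 + 5.0)*x = -4 + 5.0*(-2.2692 - 0.1021)
x^{k+1} = -0.7551
Step 2: z-update.
Minimize 8*z^2 + 0*z + (5.0/2)*(-0.7551 - z + 0.1021)^2
FOC: (2*8 + 5.0)*z = 0 + 5.0*(-0.7551 + 0.1021)
z^{k+1} = -0.1555
Step 3: u-update.
u^{k+1} = 0.1021 - 0.7551 + 0.1555 = -0.4975
Step 4: Primal residual = |-0.7551 + 0.1555| = 0.5996


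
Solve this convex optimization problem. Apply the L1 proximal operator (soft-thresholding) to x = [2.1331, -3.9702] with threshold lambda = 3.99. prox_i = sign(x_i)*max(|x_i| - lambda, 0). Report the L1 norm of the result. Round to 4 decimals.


Soft-thresholding with lambda = 3.99:
prox(2.1331) = sign(2.1331)*max(|2.1331| - 3.99, 0) = 0.0
prox(-3.9702) = sign(-3.9702)*max(|-3.9702| - 3.99, 0) = 0.0
prox(x) = [0.0, 0.0]
||prox(x)||_1 = 0.0 + 0.0 = 0.0


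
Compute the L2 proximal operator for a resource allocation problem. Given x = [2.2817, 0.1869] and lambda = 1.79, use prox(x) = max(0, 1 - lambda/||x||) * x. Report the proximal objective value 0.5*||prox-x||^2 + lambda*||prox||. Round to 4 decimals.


Step 1: Compute ||x||.
||x|| = 2.2893
Step 2: Compute scaling factor.
scale = max(0, 1 - 1.79/2.2893) = 0.2181
Step 3: prox(x) = [0.4977, 0.0408]
||prox(x)|| = 0.4993
Step 4: Proximal objective.
0.5*||prox-x||^2 = 1.6021
lambda*||prox|| = 0.8937
Total = 2.4959


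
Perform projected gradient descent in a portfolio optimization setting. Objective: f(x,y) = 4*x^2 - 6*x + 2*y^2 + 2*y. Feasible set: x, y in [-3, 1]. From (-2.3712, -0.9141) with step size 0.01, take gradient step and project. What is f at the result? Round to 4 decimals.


Step 1: Compute gradient at (-2.3712, -0.9141).
grad_x = 2*4*-2.3712 - 6 = -24.9696
grad_y = 2*2*-0.9141 + 2 = -1.6564
Step 2: Gradient step.
x_raw = -2.3712 - 0.01*-24.9696 = -2.1215
y_raw = -0.9141 - 0.01*-1.6564 = -0.8975
Step 3: Project onto [-3, 1].
x_proj = clip(-2.1215) = -2.1215
y_proj = clip(-0.8975) = -0.8975
Step 4: Evaluate f.
f(-2.1215, -0.8975) = 30.5482


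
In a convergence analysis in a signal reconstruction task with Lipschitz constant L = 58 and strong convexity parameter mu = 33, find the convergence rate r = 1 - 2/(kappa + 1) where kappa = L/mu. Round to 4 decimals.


Step 1: Compute the condition number.
kappa = L/mu = 58/33 = 1.7576
Step 2: Compute the convergence rate.
r = 1 - 2/(kappa + 1) = 1 - 2*mu/(L + mu) = (L - mu)/(L + mu) = 25/91 = 0.2747


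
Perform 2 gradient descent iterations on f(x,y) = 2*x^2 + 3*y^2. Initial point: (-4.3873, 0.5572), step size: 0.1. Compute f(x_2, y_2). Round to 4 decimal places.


Gradient descent on f(x,y) = 2*x^2 + 3*y^2.
Starting point: (-4.3873, 0.5572), alpha = 0.1
Step 1: grad_x = 2*2*-4.3873 = -17.5492, grad_y = 2*3*0.5572 = 3.3432
  x_1 = -4.3873 - 0.1*-17.5492 = -2.6324
  y_1 = 0.5572 - 0.1*3.3432 = 0.2229
Step 2: grad_x = 2*2*-2.6324 = -10.5295, grad_y = 2*3*0.2229 = 1.3373
  x_2 = -2.6324 - 0.1*-10.5295 = -1.5794
  y_2 = 0.2229 - 0.1*1.3373 = 0.0892
f(-1.5794, 0.0892) = 2*(-1.5794)^2 + 3*0.0892^2 = 5.013


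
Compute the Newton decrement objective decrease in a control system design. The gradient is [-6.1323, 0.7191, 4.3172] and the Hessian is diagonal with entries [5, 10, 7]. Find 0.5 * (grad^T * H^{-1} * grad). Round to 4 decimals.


Step 1: H is diagonal, so H^(-1) * g = [-1.2265, 0.0719, 0.6167].
Step 2: g^T H^(-1) g = sum_i g_i^2 / H_ii
  = (-6.1323)^2/5 + (0.7191)^2/10 + (4.3172)^2/7
  = 7.521 + 0.0517 + 2.6626 = 10.2353
Step 3: Objective decrease = 0.5 * g^T H^(-1) g = 5.1177


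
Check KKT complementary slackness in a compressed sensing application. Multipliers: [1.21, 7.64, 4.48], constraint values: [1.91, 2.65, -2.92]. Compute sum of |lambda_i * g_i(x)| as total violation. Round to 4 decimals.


KKT complementary slackness check:
lambda_1 * g_1 = 1.21 * 1.91 = 2.3111
lambda_2 * g_2 = 7.64 * 2.65 = 20.246
lambda_3 * g_3 = 4.48 * -2.92 = -13.0816
Total violation = 2.3111 + 20.246 + 13.0816 = 35.6387


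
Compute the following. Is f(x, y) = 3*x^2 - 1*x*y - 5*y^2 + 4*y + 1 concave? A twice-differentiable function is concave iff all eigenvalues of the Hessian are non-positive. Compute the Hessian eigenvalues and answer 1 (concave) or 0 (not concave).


The Hessian of f(x,y) = 3*x^2 - 1*x*y - 5*y^2 + 4*y + 1 is:
H = [[6, -1], [-1, -10]]
Trace = 6 - 10 = -4
Determinant = 6*-10 - (-1)^2 = -61
Discriminant = (-4)^2 - 4*-61 = 260.0
Eigenvalues: lambda_1 = -10.0623, lambda_2 = 6.0623
The function is not concave.

0


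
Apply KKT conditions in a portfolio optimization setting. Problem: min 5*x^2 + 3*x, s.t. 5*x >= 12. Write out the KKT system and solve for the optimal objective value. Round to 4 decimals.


Step 1: Try lambda = 0 (constraint inactive).
x_unc = -3/(2*5) = -0.3
Check: 5*-0.3 = -1.5 < 12 -- violated!
Step 2: Constraint must be active: 5*x = 12
x* = 12/5 = 2.4
lambda = (2*5*2.4 + 3)/5 = 5.4
Step 3: Compute optimal value.
f(x*) = 5*2.4^2 + 3*2.4 = 36.0


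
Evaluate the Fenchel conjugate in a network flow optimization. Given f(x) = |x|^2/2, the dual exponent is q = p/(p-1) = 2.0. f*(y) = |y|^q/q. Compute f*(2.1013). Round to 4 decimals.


The conjugate exponent q satisfies 1/p + 1/q = 1.
p = 2, so q = 2/(2 - 1) = 2.0
|y|^q = 2.1013^2.0 = 4.4155
f*(2.1013) = 4.4155 / 2.0 = 2.2077


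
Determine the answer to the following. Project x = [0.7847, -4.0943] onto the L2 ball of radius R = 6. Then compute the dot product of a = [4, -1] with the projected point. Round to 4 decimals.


Step 1: Compute ||x|| (intermediates to 6 decimals).
||x|| = sqrt(0.7847^2 + (-4.0943)^2) = 4.168818
Step 2: Project.
Since ||x|| <= R, proj = x (no scaling needed).
proj(x) = [0.7847, -4.0943]
Step 3: Dot product.
a^T * proj(x) = 4*0.7847 - 1*(-4.0943) = 7.2331


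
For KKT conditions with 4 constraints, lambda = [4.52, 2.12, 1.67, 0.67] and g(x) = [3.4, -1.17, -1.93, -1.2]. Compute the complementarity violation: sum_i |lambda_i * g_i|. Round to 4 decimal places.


KKT complementary slackness check:
lambda_1 * g_1 = 4.52 * 3.4 = 15.368
lambda_2 * g_2 = 2.12 * -1.17 = -2.4804
lambda_3 * g_3 = 1.67 * -1.93 = -3.2231
lambda_4 * g_4 = 0.67 * -1.2 = -0.804
Total violation = 15.368 + 2.4804 + 3.2231 + 0.804 = 21.8755


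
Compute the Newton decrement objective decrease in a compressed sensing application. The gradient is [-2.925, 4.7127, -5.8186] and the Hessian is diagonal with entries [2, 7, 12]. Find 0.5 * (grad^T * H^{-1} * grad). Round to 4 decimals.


Step 1: H is diagonal, so H^(-1) * g = [-1.4625, 0.6732, -0.4849].
Step 2: g^T H^(-1) g = sum_i g_i^2 / H_ii
  = (-2.925)^2/2 + (4.7127)^2/7 + (-5.8186)^2/12
  = 4.2778 + 3.1728 + 2.8213 = 10.2719
Step 3: Objective decrease = 0.5 * g^T H^(-1) g = 5.136


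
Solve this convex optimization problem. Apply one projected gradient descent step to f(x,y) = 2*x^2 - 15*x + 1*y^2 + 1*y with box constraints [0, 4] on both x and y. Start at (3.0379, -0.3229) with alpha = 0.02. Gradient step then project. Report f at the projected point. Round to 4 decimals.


Step 1: Compute gradient at (3.0379, -0.3229).
grad_x = 2*2*3.0379 - 15 = -2.8484
grad_y = 2*1*-0.3229 + 1 = 0.3542
Step 2: Gradient step.
x_raw = 3.0379 - 0.02*-2.8484 = 3.0949
y_raw = -0.3229 - 0.02*0.3542 = -0.33
Step 3: Project onto [0, 4].
x_proj = clip(3.0949) = 3.0949
y_proj = clip(-0.33) = 0.0
Step 4: Evaluate f.
f(3.0949, 0.0) = -27.2666


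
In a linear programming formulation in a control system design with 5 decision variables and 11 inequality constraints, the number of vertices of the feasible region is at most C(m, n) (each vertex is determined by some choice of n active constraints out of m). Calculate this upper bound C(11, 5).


Each vertex corresponds to some choice of n active constraints out of m, so the number of vertices is at most C(m, n) = m! / (n!(m-n)!).
m = 11, n = 5
Numerator: 11 * 10 * 9 * 8 * 7
Denominator: 5! = 120
C(11, 5) = 462


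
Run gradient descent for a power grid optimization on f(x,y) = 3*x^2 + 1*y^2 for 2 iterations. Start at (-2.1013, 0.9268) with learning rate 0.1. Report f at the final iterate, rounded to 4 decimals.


Gradient descent on f(x,y) = 3*x^2 + 1*y^2.
Starting point: (-2.1013, 0.9268), alpha = 0.1
Step 1: grad_x = 2*3*-2.1013 = -12.6078, grad_y = 2*1*0.9268 = 1.8536
  x_1 = -2.1013 - 0.1*-12.6078 = -0.8405
  y_1 = 0.9268 - 0.1*1.8536 = 0.7414
Step 2: grad_x = 2*3*-0.8405 = -5.0431, grad_y = 2*1*0.7414 = 1.4829
  x_2 = -0.8405 - 0.1*-5.0431 = -0.3362
  y_2 = 0.7414 - 0.1*1.4829 = 0.5932
f(-0.3362, 0.5932) = 3*(-0.3362)^2 + 1*0.5932^2 = 0.6909


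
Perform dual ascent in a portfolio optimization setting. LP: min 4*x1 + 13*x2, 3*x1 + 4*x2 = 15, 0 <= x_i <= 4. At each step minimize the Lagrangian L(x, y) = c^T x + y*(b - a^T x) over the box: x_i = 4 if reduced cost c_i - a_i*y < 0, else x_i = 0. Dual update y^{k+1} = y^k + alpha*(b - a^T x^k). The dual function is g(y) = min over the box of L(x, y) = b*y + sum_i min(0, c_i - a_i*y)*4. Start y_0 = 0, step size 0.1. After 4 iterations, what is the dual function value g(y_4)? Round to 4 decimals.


Dual ascent for LP: min 4*x1 + 13*x2, 3*x1 + 4*x2 = 15, 0 <= x_i <= 4
Step 1: y^k = 0.0, reduced costs: (4.0, 13.0)
  x^k = (0.0, 0.0), subgradient = b - a^T x = 15.0
  y^{k+1} = 0.0 + 0.1*15.0 = 1.5
Step 2: y^k = 1.5, reduced costs: (-0.5, 7.0)
  x^k = (4.0, 0.0), subgradient = b - a^T x = 3.0
  y^{k+1} = 1.5 + 0.1*3.0 = 1.8
Step 3: y^k = 1.8, reduced costs: (-1.4, 5.8)
  x^k = (4.0, 0.0), subgradient = b - a^T x = 3.0
  y^{k+1} = 1.8 + 0.1*3.0 = 2.1
Step 4: y^k = 2.1, reduced costs: (-2.3, 4.6)
  x^k = (4.0, 0.0), subgradient = b - a^T x = 3.0
  y^{k+1} = 2.1 + 0.1*3.0 = 2.4
Dual objective at y_4 = 2.4: reduced costs (-3.2, 3.4), box minimizer x = (4.0, 0.0)
g(y_4) = b*y + (c1 - a1*y)*x1 + (c2 - a2*y)*x2 = 15*2.4 + (-3.2)*4.0 + 3.4*0.0 = 36.0 - 12.8 + 0.0 = 23.2


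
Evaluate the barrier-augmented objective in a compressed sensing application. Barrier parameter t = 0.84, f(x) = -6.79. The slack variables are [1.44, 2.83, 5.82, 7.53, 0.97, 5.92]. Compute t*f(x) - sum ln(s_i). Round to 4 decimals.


Step 1: Compute log-barrier.
ln values: [0.3646, 1.0403, 1.7613, 2.0189, -0.0305, 1.7783]
phi = -(0.3646 + 1.0403 + 1.7613 + 2.0189 - 0.0305 + 1.7783) = -6.933
Step 2: Compute augmented objective.
t*f(x) = 0.84*-6.79 = -5.7036
Total = -5.7036 - 6.933 = -12.6366


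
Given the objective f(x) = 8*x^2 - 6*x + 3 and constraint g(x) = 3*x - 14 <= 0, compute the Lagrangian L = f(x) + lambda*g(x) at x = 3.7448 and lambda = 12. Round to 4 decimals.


Step 1: Evaluate f(x).
f(3.7448) = 8*3.7448^2 - 6*3.7448 + 3 = 92.7194
Step 2: Evaluate g(x).
g(3.7448) = 3*3.7448 - 14 = -2.7656
Step 3: Compute Lagrangian.
L = 92.7194 + 12*-2.7656 = 59.5322


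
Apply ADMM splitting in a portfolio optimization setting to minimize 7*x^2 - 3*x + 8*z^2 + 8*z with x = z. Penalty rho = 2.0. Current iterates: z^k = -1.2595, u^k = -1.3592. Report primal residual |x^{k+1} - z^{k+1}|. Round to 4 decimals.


ADMM iteration with rho = 2.0, z^k = -1.2595, u^k = -1.3592
Step 1: x-update.
Minimize 7*x^2 - 3*x + (2.0/2)*(x + 1.2595 - 1.3592)^2
FOC: (2*7 + 2.0)*x = 3 + 2.0*(-1.2595 + 1.3592)
x^{k+1} = 0.2
Step 2: z-update.
Minimize 8*z^2 + 8*z + (2.0/2)*(0.2 - z - 1.3592)^2
FOC: (2*8 + 2.0)*z = -8 + 2.0*(0.2 - 1.3592)
z^{k+1} = -0.5732
Step 3: u-update.
u^{k+1} = -1.3592 + 0.2 + 0.5732 = -0.586
Step 4: Primal residual = |0.2 + 0.5732| = 0.7732


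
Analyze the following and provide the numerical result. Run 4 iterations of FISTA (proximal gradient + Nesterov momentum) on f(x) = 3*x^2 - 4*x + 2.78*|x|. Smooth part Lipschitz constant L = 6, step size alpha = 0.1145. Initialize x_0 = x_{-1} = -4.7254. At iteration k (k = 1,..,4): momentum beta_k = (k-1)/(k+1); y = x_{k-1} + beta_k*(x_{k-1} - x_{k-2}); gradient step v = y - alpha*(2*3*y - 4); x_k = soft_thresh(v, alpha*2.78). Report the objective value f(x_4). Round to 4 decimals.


FISTA on f(x) = 3*x^2 - 4*x + 2.78*|x|
L = 6, alpha = 0.1145
Iteration 1: beta = 0.0, y = -4.7254 + 0.0*(-4.7254 + 4.7254) = -4.7254
  grad(y) = -32.3524, v = y - alpha*grad = -1.0211
  prox(v) = soft_thresh(-1.0211, 0.3183) = -0.7027
Iteration 2: beta = 0.3333, y = -0.7027 + 0.3333*(-0.7027 + 4.7254) = 0.6381
  grad(y) = -0.1711, v = y - alpha*grad = 0.6577
  prox(v) = soft_thresh(0.6577, 0.3183) = 0.3394
Iteration 3: beta = 0.5, y = 0.3394 + 0.5*(0.3394 + 0.7027) = 0.8605
  grad(y) = 1.1631, v = y - alpha*grad = 0.7273
  prox(v) = soft_thresh(0.7273, 0.3183) = 0.409
Iteration 4: beta = 0.6, y = 0.409 + 0.6*(0.409 - 0.3394) = 0.4508
  grad(y) = -1.2952, v = y - alpha*grad = 0.5991
  prox(v) = soft_thresh(0.5991, 0.3183) = 0.2808
f(x_4) = 3*0.2808^2 - 4*0.2808 + 2.78*|0.2808| = -0.106


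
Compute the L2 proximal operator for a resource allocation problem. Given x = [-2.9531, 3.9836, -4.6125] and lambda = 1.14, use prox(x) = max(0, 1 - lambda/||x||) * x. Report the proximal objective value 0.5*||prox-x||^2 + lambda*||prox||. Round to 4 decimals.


Step 1: Compute ||x||.
||x|| = 6.7724
Step 2: Compute scaling factor.
scale = max(0, 1 - 1.14/6.7724) = 0.8317
Step 3: prox(x) = [-2.456, 3.313, -3.8361]
||prox(x)|| = 5.6324
Step 4: Proximal objective.
0.5*||prox-x||^2 = 0.6498
lambda*||prox|| = 6.4209
Total = 7.0707


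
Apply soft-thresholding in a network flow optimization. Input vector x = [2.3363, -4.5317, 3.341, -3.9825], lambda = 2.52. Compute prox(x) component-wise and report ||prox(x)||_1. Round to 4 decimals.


Soft-thresholding with lambda = 2.52:
prox(2.3363) = sign(2.3363)*max(|2.3363| - 2.52, 0) = 0.0
prox(-4.5317) = sign(-4.5317)*max(|-4.5317| - 2.52, 0) = -2.0117
prox(3.341) = sign(3.341)*max(|3.341| - 2.52, 0) = 0.821
prox(-3.9825) = sign(-3.9825)*max(|-3.9825| - 2.52, 0) = -1.4625
prox(x) = [0.0, -2.0117, 0.821, -1.4625]
||prox(x)||_1 = 0.0 + 2.0117 + 0.821 + 1.4625 = 4.2952


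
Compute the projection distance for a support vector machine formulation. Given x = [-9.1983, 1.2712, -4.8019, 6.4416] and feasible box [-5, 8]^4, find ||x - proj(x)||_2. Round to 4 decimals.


Project each component onto [-5, 8].
clip(-9.1983) = -5.0, clip(1.2712) = 1.2712, clip(-4.8019) = -4.8019, clip(6.4416) = 6.4416
Projection = [-5.0, 1.2712, -4.8019, 6.4416]
Squared diffs: [17.6257, 0.0, 0.0, 0.0]
Distance = sqrt(17.6257) = 4.1983


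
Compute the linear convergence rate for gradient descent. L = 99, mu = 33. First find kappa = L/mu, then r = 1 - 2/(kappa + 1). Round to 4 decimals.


Step 1: Compute the condition number.
kappa = L/mu = 99/33 = 3.0
Step 2: Compute the convergence rate.
r = 1 - 2/(kappa + 1) = 1 - 2*mu/(L + mu) = (L - mu)/(L + mu) = 66/132 = 0.5


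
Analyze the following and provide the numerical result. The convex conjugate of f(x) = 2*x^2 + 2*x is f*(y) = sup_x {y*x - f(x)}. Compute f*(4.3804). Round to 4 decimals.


f*(y) = sup_x {y*x - a*x^2 - b*x} = sup_x {(y-b)*x - a*x^2}
FOC: (y - b) - 2a*x = 0 => x* = (y - b)/(2a)
x* = (4.3804 - 2)/(2*2) = 0.5951
f*(4.3804) = (y-b)^2/(4a) = (4.3804 - 2)^2/(4*2)
= 5.6663/8 = 0.7083


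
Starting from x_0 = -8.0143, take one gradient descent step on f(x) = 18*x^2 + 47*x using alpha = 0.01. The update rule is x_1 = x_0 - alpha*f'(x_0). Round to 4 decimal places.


We compute the gradient at x_0 and apply the update.
f'(x) = 36*x + 47
f'(-8.0143) = 36*-8.0143 + 47 = -241.5148
x_1 = -8.0143 - 0.01*-241.5148 = -5.5992


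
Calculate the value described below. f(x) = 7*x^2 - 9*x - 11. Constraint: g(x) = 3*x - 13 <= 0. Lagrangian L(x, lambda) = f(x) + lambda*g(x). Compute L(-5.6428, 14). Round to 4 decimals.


Step 1: Evaluate f(x).
f(-5.6428) = 7*(-5.6428)^2 - 9*(-5.6428) - 11 = 262.6735
Step 2: Evaluate g(x).
g(-5.6428) = 3*-5.6428 - 13 = -29.9284
Step 3: Compute Lagrangian.
L = 262.6735 + 14*-29.9284 = -156.3241


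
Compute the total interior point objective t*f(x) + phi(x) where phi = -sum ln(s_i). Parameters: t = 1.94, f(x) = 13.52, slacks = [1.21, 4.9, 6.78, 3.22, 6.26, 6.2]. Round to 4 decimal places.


Step 1: Compute log-barrier.
ln values: [0.1906, 1.5892, 1.914, 1.1694, 1.8342, 1.8245]
phi = -(0.1906 + 1.5892 + 1.914 + 1.1694 + 1.8342 + 1.8245) = -8.5219
Step 2: Compute augmented objective.
t*f(x) = 1.94*13.52 = 26.2288
Total = 26.2288 - 8.5219 = 17.7069


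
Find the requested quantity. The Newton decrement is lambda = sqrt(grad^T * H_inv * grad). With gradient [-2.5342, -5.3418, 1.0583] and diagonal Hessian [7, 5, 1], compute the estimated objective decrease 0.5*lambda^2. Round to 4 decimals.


Step 1: H is diagonal, so H^(-1) * g = [-0.362, -1.0684, 1.0583].
Step 2: g^T H^(-1) g = sum_i g_i^2 / H_ii
  = (-2.5342)^2/7 + (-5.3418)^2/5 + (1.0583)^2/1
  = 0.9175 + 5.707 + 1.12 = 7.7444
Step 3: Objective decrease = 0.5 * g^T H^(-1) g = 3.8722


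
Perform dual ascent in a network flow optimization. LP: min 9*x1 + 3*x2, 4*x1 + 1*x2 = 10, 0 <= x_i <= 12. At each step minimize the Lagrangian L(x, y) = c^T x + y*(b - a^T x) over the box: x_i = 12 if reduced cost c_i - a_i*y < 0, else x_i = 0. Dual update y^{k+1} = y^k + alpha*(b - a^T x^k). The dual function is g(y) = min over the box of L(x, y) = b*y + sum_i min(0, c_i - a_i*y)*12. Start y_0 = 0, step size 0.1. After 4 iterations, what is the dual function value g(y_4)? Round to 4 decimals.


Dual ascent for LP: min 9*x1 + 3*x2, 4*x1 + 1*x2 = 10, 0 <= x_i <= 12
Step 1: y^k = 0.0, reduced costs: (9.0, 3.0)
  x^k = (0.0, 0.0), subgradient = b - a^T x = 10.0
  y^{k+1} = 0.0 + 0.1*10.0 = 1.0
Step 2: y^k = 1.0, reduced costs: (5.0, 2.0)
  x^k = (0.0, 0.0), subgradient = b - a^T x = 10.0
  y^{k+1} = 1.0 + 0.1*10.0 = 2.0
Step 3: y^k = 2.0, reduced costs: (1.0, 1.0)
  x^k = (0.0, 0.0), subgradient = b - a^T x = 10.0
  y^{k+1} = 2.0 + 0.1*10.0 = 3.0
Step 4: y^k = 3.0, reduced costs: (-3.0, 0.0)
  x^k = (12.0, 0.0), subgradient = b - a^T x = -38.0
  y^{k+1} = 3.0 + 0.1*-38.0 = -0.8
Dual objective at y_4 = -0.8: reduced costs (12.2, 3.8), box minimizer x = (0.0, 0.0)
g(y_4) = b*y + (c1 - a1*y)*x1 + (c2 - a2*y)*x2 = 10*(-0.8) + 12.2*0.0 + 3.8*0.0 = -8.0 + 0.0 + 0.0 = -8.0


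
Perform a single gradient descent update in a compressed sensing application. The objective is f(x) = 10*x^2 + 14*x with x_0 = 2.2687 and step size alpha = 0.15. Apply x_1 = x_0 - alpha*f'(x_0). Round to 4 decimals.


We compute the gradient at x_0 and apply the update.
f'(x) = 20*x + 14
f'(2.2687) = 20*2.2687 + 14 = 59.374
x_1 = 2.2687 - 0.15*59.374 = -6.6374


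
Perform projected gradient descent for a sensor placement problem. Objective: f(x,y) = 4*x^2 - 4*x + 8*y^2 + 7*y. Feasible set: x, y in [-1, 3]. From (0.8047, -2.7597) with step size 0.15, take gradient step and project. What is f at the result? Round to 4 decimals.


Step 1: Compute gradient at (0.8047, -2.7597).
grad_x = 2*4*0.8047 - 4 = 2.4376
grad_y = 2*8*-2.7597 + 7 = -37.1552
Step 2: Gradient step.
x_raw = 0.8047 - 0.15*2.4376 = 0.4391
y_raw = -2.7597 - 0.15*-37.1552 = 2.8136
Step 3: Project onto [-1, 3].
x_proj = clip(0.4391) = 0.4391
y_proj = clip(2.8136) = 2.8136
Step 4: Evaluate f.
f(0.4391, 2.8136) = 82.0398


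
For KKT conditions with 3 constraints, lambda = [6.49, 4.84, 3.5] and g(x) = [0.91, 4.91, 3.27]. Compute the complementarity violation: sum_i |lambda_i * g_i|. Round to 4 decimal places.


KKT complementary slackness check:
lambda_1 * g_1 = 6.49 * 0.91 = 5.9059
lambda_2 * g_2 = 4.84 * 4.91 = 23.7644
lambda_3 * g_3 = 3.5 * 3.27 = 11.445
Total violation = 5.9059 + 23.7644 + 11.445 = 41.1153


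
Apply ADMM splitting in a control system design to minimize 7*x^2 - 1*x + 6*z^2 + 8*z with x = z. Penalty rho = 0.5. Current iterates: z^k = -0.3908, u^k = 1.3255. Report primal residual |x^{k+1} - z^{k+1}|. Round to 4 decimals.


ADMM iteration with rho = 0.5, z^k = -0.3908, u^k = 1.3255
Step 1: x-update.
Minimize 7*x^2 - 1*x + (0.5/2)*(x + 0.3908 + 1.3255)^2
FOC: (2*7 + 0.5)*x = 1 + 0.5*(-0.3908 - 1.3255)
x^{k+1} = 0.0098
Step 2: z-update.
Minimize 6*z^2 + 8*z + (0.5/2)*(0.0098 - z + 1.3255)^2
FOC: (2*6 + 0.5)*z = -8 + 0.5*(0.0098 + 1.3255)
z^{k+1} = -0.5866
Step 3: u-update.
u^{k+1} = 1.3255 + 0.0098 + 0.5866 = 1.9219
Step 4: Primal residual = |0.0098 + 0.5866| = 0.5964


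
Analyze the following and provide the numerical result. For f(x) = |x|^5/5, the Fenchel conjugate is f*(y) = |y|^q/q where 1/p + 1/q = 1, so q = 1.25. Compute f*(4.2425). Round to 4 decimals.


The conjugate exponent q satisfies 1/p + 1/q = 1.
p = 5, so q = 5/(5 - 1) = 1.25
|y|^q = 4.2425^1.25 = 6.0887
f*(4.2425) = 6.0887 / 1.25 = 4.871


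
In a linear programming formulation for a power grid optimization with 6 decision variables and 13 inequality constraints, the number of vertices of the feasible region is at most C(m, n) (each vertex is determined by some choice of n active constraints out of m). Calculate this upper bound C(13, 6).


Each vertex corresponds to some choice of n active constraints out of m, so the number of vertices is at most C(m, n) = m! / (n!(m-n)!).
m = 13, n = 6
Numerator: 13 * 12 * 11 * 10 * 9 * 8
Denominator: 6! = 720
C(13, 6) = 1716


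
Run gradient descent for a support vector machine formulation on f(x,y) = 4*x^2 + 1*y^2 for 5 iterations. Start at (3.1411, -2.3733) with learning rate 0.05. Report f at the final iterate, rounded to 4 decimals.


Gradient descent on f(x,y) = 4*x^2 + 1*y^2.
Starting point: (3.1411, -2.3733), alpha = 0.05
Step 1: grad_x = 2*4*3.1411 = 25.1288, grad_y = 2*1*-2.3733 = -4.7466
  x_1 = 3.1411 - 0.05*25.1288 = 1.8847
  y_1 = -2.3733 - 0.05*-4.7466 = -2.136
Step 2: grad_x = 2*4*1.8847 = 15.0773, grad_y = 2*1*-2.136 = -4.2719
  x_2 = 1.8847 - 0.05*15.0773 = 1.1308
  y_2 = -2.136 - 0.05*-4.2719 = -1.9224
Step 3: grad_x = 2*4*1.1308 = 9.0464, grad_y = 2*1*-1.9224 = -3.8447
  x_3 = 1.1308 - 0.05*9.0464 = 0.6785
  y_3 = -1.9224 - 0.05*-3.8447 = -1.7301
Step 4: grad_x = 2*4*0.6785 = 5.4278, grad_y = 2*1*-1.7301 = -3.4603
  x_4 = 0.6785 - 0.05*5.4278 = 0.4071
  y_4 = -1.7301 - 0.05*-3.4603 = -1.5571
Step 5: grad_x = 2*4*0.4071 = 3.2567, grad_y = 2*1*-1.5571 = -3.1142
  x_5 = 0.4071 - 0.05*3.2567 = 0.2443
  y_5 = -1.5571 - 0.05*-3.1142 = -1.4014
f(0.2443, -1.4014) = 4*0.2443^2 + 1*(-1.4014)^2 = 2.2026


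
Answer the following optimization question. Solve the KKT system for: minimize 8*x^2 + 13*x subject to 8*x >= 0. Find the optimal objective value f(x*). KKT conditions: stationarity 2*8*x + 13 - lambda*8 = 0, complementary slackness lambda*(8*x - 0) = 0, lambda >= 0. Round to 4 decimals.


Step 1: Try lambda = 0 (constraint inactive).
x_unc = -13/(2*8) = -0.8125
Check: 8*-0.8125 = -6.5 < 0 -- violated!
Step 2: Constraint must be active: 8*x = 0
x* = 0/8 = 0.0
lambda = (2*8*0.0 + 13)/8 = 1.625
Step 3: Compute optimal value.
f(x*) = 8*0.0^2 + 13*0.0 = 0.0


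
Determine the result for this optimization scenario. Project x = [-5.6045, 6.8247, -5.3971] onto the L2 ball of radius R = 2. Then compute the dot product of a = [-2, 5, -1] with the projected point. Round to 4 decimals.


Step 1: Compute ||x|| (intermediates to 6 decimals).
||x|| = sqrt((-5.6045)^2 + 6.8247^2 + (-5.3971)^2) = 10.349669
Step 2: Project.
Since ||x|| > R, scale = R/||x|| = 2/10.349669 = 0.193243, proj(x) = scale * x
proj(x) = [-1.08303, 1.318826, -1.042952]
Step 3: Dot product.
a^T * proj(x) = -2*(-1.08303) + 5*1.318826 - 1*(-1.042952) = 9.8031


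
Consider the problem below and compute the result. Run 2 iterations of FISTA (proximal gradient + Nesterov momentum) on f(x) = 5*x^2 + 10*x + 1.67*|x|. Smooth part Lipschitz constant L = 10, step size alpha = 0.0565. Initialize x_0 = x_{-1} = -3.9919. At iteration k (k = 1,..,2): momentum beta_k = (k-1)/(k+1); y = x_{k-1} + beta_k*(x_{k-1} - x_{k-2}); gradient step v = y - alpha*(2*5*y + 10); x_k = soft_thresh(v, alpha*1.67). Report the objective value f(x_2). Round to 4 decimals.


FISTA on f(x) = 5*x^2 + 10*x + 1.67*|x|
L = 10, alpha = 0.0565
Iteration 1: beta = 0.0, y = -3.9919 + 0.0*(-3.9919 + 3.9919) = -3.9919
  grad(y) = -29.919, v = y - alpha*grad = -2.3015
  prox(v) = soft_thresh(-2.3015, 0.0944) = -2.2071
Iteration 2: beta = 0.3333, y = -2.2071 + 0.3333*(-2.2071 + 3.9919) = -1.6122
  grad(y) = -6.122, v = y - alpha*grad = -1.2663
  prox(v) = soft_thresh(-1.2663, 0.0944) = -1.1719
f(x_2) = 5*(-1.1719)^2 + 10*(-1.1719) + 1.67*|-1.1719| = -2.895


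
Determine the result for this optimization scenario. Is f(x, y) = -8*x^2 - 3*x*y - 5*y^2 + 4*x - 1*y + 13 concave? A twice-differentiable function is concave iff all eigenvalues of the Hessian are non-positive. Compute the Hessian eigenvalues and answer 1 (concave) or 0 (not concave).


The Hessian of f(x,y) = -8*x^2 - 3*x*y - 5*y^2 + 4*x - 1*y + 13 is:
H = [[-16, -3], [-3, -10]]
Trace = -16 - 10 = -26
Determinant = -16*-10 - (-3)^2 = 151
Discriminant = (-26)^2 - 4*151 = 72.0
Eigenvalues: lambda_1 = -17.2426, lambda_2 = -8.7574
The function is concave.

1


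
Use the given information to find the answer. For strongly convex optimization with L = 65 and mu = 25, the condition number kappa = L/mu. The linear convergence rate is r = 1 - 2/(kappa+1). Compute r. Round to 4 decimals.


Step 1: Compute the condition number.
kappa = L/mu = 65/25 = 2.6
Step 2: Compute the convergence rate.
r = 1 - 2/(kappa + 1) = 1 - 2*mu/(L + mu) = (L - mu)/(L + mu) = 40/90 = 0.4444


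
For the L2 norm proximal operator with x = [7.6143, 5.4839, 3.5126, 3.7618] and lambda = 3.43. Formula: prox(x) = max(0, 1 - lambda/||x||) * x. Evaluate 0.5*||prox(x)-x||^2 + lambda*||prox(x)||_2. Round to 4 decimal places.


Step 1: Compute ||x||.
||x|| = 10.7023
Step 2: Compute scaling factor.
scale = max(0, 1 - 3.43/10.7023) = 0.6795
Step 3: prox(x) = [5.174, 3.7264, 2.3868, 2.5562]
||prox(x)|| = 7.2723
Step 4: Proximal objective.
0.5*||prox-x||^2 = 5.8825
lambda*||prox|| = 24.944
Total = 30.8266


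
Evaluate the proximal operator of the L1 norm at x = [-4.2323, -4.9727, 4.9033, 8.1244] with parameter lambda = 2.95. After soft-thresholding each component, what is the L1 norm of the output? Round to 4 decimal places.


Soft-thresholding with lambda = 2.95:
prox(-4.2323) = sign(-4.2323)*max(|-4.2323| - 2.95, 0) = -1.2823
prox(-4.9727) = sign(-4.9727)*max(|-4.9727| - 2.95, 0) = -2.0227
prox(4.9033) = sign(4.9033)*max(|4.9033| - 2.95, 0) = 1.9533
prox(8.1244) = sign(8.1244)*max(|8.1244| - 2.95, 0) = 5.1744
prox(x) = [-1.2823, -2.0227, 1.9533, 5.1744]
||prox(x)||_1 = 1.2823 + 2.0227 + 1.9533 + 5.1744 = 10.4327


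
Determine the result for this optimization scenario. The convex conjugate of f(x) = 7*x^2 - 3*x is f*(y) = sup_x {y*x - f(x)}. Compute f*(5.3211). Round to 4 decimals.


f*(y) = sup_x {y*x - a*x^2 - b*x} = sup_x {(y-b)*x - a*x^2}
FOC: (y - b) - 2a*x = 0 => x* = (y - b)/(2a)
x* = (5.3211 + 3)/(2*7) = 0.5944
f*(5.3211) = (y-b)^2/(4a) = (5.3211 + 3)^2/(4*7)
= 69.2407/28 = 2.4729


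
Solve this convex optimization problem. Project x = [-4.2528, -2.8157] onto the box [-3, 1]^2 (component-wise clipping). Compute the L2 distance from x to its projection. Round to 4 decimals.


Project each component onto [-3, 1].
clip(-4.2528) = -3.0, clip(-2.8157) = -2.8157
Projection = [-3.0, -2.8157]
Squared diffs: [1.5695, 0.0]
Distance = sqrt(1.5695) = 1.2528


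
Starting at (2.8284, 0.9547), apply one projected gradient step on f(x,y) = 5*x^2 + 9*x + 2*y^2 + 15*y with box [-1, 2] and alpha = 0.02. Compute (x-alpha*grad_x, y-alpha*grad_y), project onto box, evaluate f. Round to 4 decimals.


Step 1: Compute gradient at (2.8284, 0.9547).
grad_x = 2*5*2.8284 + 9 = 37.284
grad_y = 2*2*0.9547 + 15 = 18.8188
Step 2: Gradient step.
x_raw = 2.8284 - 0.02*37.284 = 2.0827
y_raw = 0.9547 - 0.02*18.8188 = 0.5783
Step 3: Project onto [-1, 2].
x_proj = clip(2.0827) = 2.0
y_proj = clip(0.5783) = 0.5783
Step 4: Evaluate f.
f(2.0, 0.5783) = 47.3438


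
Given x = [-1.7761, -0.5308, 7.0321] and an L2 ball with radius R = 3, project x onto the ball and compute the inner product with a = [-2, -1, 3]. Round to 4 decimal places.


Step 1: Compute ||x|| (intermediates to 6 decimals).
||x|| = sqrt((-1.7761)^2 + (-0.5308)^2 + 7.0321^2) = 7.272325
Step 2: Project.
Since ||x|| > R, scale = R/||x|| = 3/7.272325 = 0.412523, proj(x) = scale * x
proj(x) = [-0.732682, -0.218967, 2.900903]
Step 3: Dot product.
a^T * proj(x) = -2*(-0.732682) - 1*(-0.218967) + 3*2.900903 = 10.387


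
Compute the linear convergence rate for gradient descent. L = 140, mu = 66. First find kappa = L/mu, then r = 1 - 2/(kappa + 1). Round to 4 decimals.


Step 1: Compute the condition number.
kappa = L/mu = 140/66 = 2.1212
Step 2: Compute the convergence rate.
r = 1 - 2/(kappa + 1) = 1 - 2*mu/(L + mu) = (L - mu)/(L + mu) = 74/206 = 0.3592


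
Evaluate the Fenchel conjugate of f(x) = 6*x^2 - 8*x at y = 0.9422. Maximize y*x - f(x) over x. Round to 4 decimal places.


f*(y) = sup_x {y*x - a*x^2 - b*x} = sup_x {(y-b)*x - a*x^2}
FOC: (y - b) - 2a*x = 0 => x* = (y - b)/(2a)
x* = (0.9422 + 8)/(2*6) = 0.7452
f*(0.9422) = (y-b)^2/(4a) = (0.9422 + 8)^2/(4*6)
= 79.9629/24 = 3.3318


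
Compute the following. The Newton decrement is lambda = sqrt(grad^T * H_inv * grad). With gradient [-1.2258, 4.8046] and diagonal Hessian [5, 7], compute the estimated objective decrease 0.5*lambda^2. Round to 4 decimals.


Step 1: H is diagonal, so H^(-1) * g = [-0.2452, 0.6864].
Step 2: g^T H^(-1) g = sum_i g_i^2 / H_ii
  = (-1.2258)^2/5 + (4.8046)^2/7
  = 0.3005 + 3.2977 = 3.5983
Step 3: Objective decrease = 0.5 * g^T H^(-1) g = 1.7991


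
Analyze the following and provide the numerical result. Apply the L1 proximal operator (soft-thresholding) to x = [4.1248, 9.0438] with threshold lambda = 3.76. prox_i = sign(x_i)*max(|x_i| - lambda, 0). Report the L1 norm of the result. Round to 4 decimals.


Soft-thresholding with lambda = 3.76:
prox(4.1248) = sign(4.1248)*max(|4.1248| - 3.76, 0) = 0.3648
prox(9.0438) = sign(9.0438)*max(|9.0438| - 3.76, 0) = 5.2838
prox(x) = [0.3648, 5.2838]
||prox(x)||_1 = 0.3648 + 5.2838 = 5.6486


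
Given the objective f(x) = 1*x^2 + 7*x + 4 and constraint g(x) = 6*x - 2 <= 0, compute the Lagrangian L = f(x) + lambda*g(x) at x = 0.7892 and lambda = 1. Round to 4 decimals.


Step 1: Evaluate f(x).
f(0.7892) = 1*0.7892^2 + 7*0.7892 + 4 = 10.1472
Step 2: Evaluate g(x).
g(0.7892) = 6*0.7892 - 2 = 2.7352
Step 3: Compute Lagrangian.
L = 10.1472 + 1*2.7352 = 12.8824


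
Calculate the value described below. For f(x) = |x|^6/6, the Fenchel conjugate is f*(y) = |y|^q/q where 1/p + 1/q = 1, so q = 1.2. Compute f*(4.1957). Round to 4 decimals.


The conjugate exponent q satisfies 1/p + 1/q = 1.
p = 6, so q = 6/(6 - 1) = 1.2
|y|^q = 4.1957^1.2 = 5.5894
f*(4.1957) = 5.5894 / 1.2 = 4.6578


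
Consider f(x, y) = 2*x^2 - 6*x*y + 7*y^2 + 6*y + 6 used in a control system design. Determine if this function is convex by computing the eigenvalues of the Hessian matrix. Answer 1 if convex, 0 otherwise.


The Hessian of f(x,y) = 2*x^2 - 6*x*y + 7*y^2 + 6*y + 6 is:
H = [[4, -6], [-6, 14]]
Trace = 4 + 14 = 18
Determinant = 4*14 - (-6)^2 = 20
Discriminant = (18)^2 - 4*20 = 244.0
Eigenvalues: lambda_1 = 1.1898, lambda_2 = 16.8102
The function is convex.

1


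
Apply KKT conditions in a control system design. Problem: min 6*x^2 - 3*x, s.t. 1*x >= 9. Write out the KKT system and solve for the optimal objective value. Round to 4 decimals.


Step 1: Try lambda = 0 (constraint inactive).
x_unc = 3/(2*6) = 0.25
Check: 1*0.25 = 0.25 < 9 -- violated!
Step 2: Constraint must be active: 1*x = 9
x* = 9/1 = 9.0
lambda = (2*6*9.0 - 3)/1 = 105.0
Step 3: Compute optimal value.
f(x*) = 6*9.0^2 - 3*9.0 = 459.0


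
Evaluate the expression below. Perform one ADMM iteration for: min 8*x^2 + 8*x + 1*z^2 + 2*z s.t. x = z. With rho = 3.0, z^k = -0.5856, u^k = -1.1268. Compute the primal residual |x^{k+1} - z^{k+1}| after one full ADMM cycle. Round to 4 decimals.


ADMM iteration with rho = 3.0, z^k = -0.5856, u^k = -1.1268
Step 1: x-update.
Minimize 8*x^2 + 8*x + (3.0/2)*(x + 0.5856 - 1.1268)^2
FOC: (2*8 + 3.0)*x = -8 + 3.0*(-0.5856 + 1.1268)
x^{k+1} = -0.3356
Step 2: z-update.
Minimize 1*z^2 + 2*z + (3.0/2)*(-0.3356 - z - 1.1268)^2
FOC: (2*1 + 3.0)*z = -2 + 3.0*(-0.3356 - 1.1268)
z^{k+1} = -1.2774
Step 3: u-update.
u^{k+1} = -1.1268 - 0.3356 + 1.2774 = -0.185
Step 4: Primal residual = |-0.3356 + 1.2774| = 0.9418


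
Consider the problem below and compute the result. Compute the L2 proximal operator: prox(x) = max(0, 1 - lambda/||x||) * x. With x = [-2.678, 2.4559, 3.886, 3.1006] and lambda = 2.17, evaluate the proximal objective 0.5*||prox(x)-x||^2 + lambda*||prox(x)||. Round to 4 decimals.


Step 1: Compute ||x||.
||x|| = 6.1577
Step 2: Compute scaling factor.
scale = max(0, 1 - 2.17/6.1577) = 0.6476
Step 3: prox(x) = [-1.7343, 1.5904, 2.5166, 2.0079]
||prox(x)|| = 3.9877
Step 4: Proximal objective.
0.5*||prox-x||^2 = 2.3545
lambda*||prox|| = 8.6533
Total = 11.0079


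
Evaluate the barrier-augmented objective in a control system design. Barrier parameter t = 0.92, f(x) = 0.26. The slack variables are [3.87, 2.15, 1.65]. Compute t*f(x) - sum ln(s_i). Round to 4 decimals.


Step 1: Compute log-barrier.
ln values: [1.3533, 0.7655, 0.5008]
phi = -(1.3533 + 0.7655 + 0.5008) = -2.6195
Step 2: Compute augmented objective.
t*f(x) = 0.92*0.26 = 0.2392
Total = 0.2392 - 2.6195 = -2.3803


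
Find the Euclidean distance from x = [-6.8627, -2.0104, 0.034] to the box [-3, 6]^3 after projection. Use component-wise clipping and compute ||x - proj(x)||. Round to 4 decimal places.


Project each component onto [-3, 6].
clip(-6.8627) = -3.0, clip(-2.0104) = -2.0104, clip(0.034) = 0.034
Projection = [-3.0, -2.0104, 0.034]
Squared diffs: [14.9205, 0.0, 0.0]
Distance = sqrt(14.9205) = 3.8627


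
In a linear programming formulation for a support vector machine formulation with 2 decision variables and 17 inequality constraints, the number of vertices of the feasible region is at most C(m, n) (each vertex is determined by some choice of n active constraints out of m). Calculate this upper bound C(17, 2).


Each vertex corresponds to some choice of n active constraints out of m, so the number of vertices is at most C(m, n) = m! / (n!(m-n)!).
m = 17, n = 2
Numerator: 17 * 16
Denominator: 2! = 2
C(17, 2) = 136


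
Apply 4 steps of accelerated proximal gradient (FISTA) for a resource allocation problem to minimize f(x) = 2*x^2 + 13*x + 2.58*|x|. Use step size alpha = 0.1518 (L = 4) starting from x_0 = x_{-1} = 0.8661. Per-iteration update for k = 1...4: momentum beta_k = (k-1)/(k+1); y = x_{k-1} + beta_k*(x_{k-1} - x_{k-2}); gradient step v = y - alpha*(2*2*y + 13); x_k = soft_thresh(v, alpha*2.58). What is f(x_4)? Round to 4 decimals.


FISTA on f(x) = 2*x^2 + 13*x + 2.58*|x|
L = 4, alpha = 0.1518
Iteration 1: beta = 0.0, y = 0.8661 + 0.0*(0.8661 - 0.8661) = 0.8661
  grad(y) = 16.4644, v = y - alpha*grad = -1.6332
  prox(v) = soft_thresh(-1.6332, 0.3916) = -1.2416
Iteration 2: beta = 0.3333, y = -1.2416 + 0.3333*(-1.2416 - 0.8661) = -1.9441
  grad(y) = 5.2236, v = y - alpha*grad = -2.737
  prox(v) = soft_thresh(-2.737, 0.3916) = -2.3454
Iteration 3: beta = 0.5, y = -2.3454 + 0.5*(-2.3454 + 1.2416) = -2.8973
  grad(y) = 1.4107, v = y - alpha*grad = -3.1115
  prox(v) = soft_thresh(-3.1115, 0.3916) = -2.7198
Iteration 4: beta = 0.6, y = -2.7198 + 0.6*(-2.7198 + 2.3454) = -2.9445
  grad(y) = 1.2221, v = y - alpha*grad = -3.13
  prox(v) = soft_thresh(-3.13, 0.3916) = -2.7383
f(x_4) = 2*(-2.7383)^2 + 13*(-2.7383) + 2.58*|-2.7383| = -13.5365
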